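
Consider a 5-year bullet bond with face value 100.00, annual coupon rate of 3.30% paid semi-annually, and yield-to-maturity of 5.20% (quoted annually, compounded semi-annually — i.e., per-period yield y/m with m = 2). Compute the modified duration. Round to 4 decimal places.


Answer: Modified duration = 4.5137

Derivation:
Coupon per period c = face * coupon_rate / m = 1.650000
Periods per year m = 2; per-period yield y/m = 0.026000
Number of cashflows N = 10
Cashflows (t years, CF_t, discount factor 1/(1+y/m)^(m*t), PV):
  t = 0.5000: CF_t = 1.650000, DF = 0.974659, PV = 1.608187
  t = 1.0000: CF_t = 1.650000, DF = 0.949960, PV = 1.567434
  t = 1.5000: CF_t = 1.650000, DF = 0.925887, PV = 1.527713
  t = 2.0000: CF_t = 1.650000, DF = 0.902424, PV = 1.488999
  t = 2.5000: CF_t = 1.650000, DF = 0.879555, PV = 1.451266
  t = 3.0000: CF_t = 1.650000, DF = 0.857266, PV = 1.414490
  t = 3.5000: CF_t = 1.650000, DF = 0.835542, PV = 1.378645
  t = 4.0000: CF_t = 1.650000, DF = 0.814369, PV = 1.343708
  t = 4.5000: CF_t = 1.650000, DF = 0.793732, PV = 1.309657
  t = 5.0000: CF_t = 101.650000, DF = 0.773618, PV = 78.638238
Price P = sum_t PV_t = 91.728339
First compute Macaulay numerator sum_t t * PV_t:
  t * PV_t at t = 0.5000: 0.804094
  t * PV_t at t = 1.0000: 1.567434
  t * PV_t at t = 1.5000: 2.291570
  t * PV_t at t = 2.0000: 2.977999
  t * PV_t at t = 2.5000: 3.628166
  t * PV_t at t = 3.0000: 4.243469
  t * PV_t at t = 3.5000: 4.825257
  t * PV_t at t = 4.0000: 5.374834
  t * PV_t at t = 4.5000: 5.893458
  t * PV_t at t = 5.0000: 393.191191
Macaulay duration D = 424.797471 / 91.728339 = 4.631039
Modified duration = D / (1 + y/m) = 4.631039 / (1 + 0.026000) = 4.513683


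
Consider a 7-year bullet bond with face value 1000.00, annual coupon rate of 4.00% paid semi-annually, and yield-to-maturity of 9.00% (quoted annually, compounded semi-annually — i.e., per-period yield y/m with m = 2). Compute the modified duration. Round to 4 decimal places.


Answer: Modified duration = 5.7510

Derivation:
Coupon per period c = face * coupon_rate / m = 20.000000
Periods per year m = 2; per-period yield y/m = 0.045000
Number of cashflows N = 14
Cashflows (t years, CF_t, discount factor 1/(1+y/m)^(m*t), PV):
  t = 0.5000: CF_t = 20.000000, DF = 0.956938, PV = 19.138756
  t = 1.0000: CF_t = 20.000000, DF = 0.915730, PV = 18.314599
  t = 1.5000: CF_t = 20.000000, DF = 0.876297, PV = 17.525932
  t = 2.0000: CF_t = 20.000000, DF = 0.838561, PV = 16.771227
  t = 2.5000: CF_t = 20.000000, DF = 0.802451, PV = 16.049021
  t = 3.0000: CF_t = 20.000000, DF = 0.767896, PV = 15.357915
  t = 3.5000: CF_t = 20.000000, DF = 0.734828, PV = 14.696569
  t = 4.0000: CF_t = 20.000000, DF = 0.703185, PV = 14.063703
  t = 4.5000: CF_t = 20.000000, DF = 0.672904, PV = 13.458089
  t = 5.0000: CF_t = 20.000000, DF = 0.643928, PV = 12.878554
  t = 5.5000: CF_t = 20.000000, DF = 0.616199, PV = 12.323975
  t = 6.0000: CF_t = 20.000000, DF = 0.589664, PV = 11.793277
  t = 6.5000: CF_t = 20.000000, DF = 0.564272, PV = 11.285433
  t = 7.0000: CF_t = 1020.000000, DF = 0.539973, PV = 550.772319
Price P = sum_t PV_t = 744.429368
First compute Macaulay numerator sum_t t * PV_t:
  t * PV_t at t = 0.5000: 9.569378
  t * PV_t at t = 1.0000: 18.314599
  t * PV_t at t = 1.5000: 26.288898
  t * PV_t at t = 2.0000: 33.542454
  t * PV_t at t = 2.5000: 40.122552
  t * PV_t at t = 3.0000: 46.073744
  t * PV_t at t = 3.5000: 51.437992
  t * PV_t at t = 4.0000: 56.254810
  t * PV_t at t = 4.5000: 60.561398
  t * PV_t at t = 5.0000: 64.392768
  t * PV_t at t = 5.5000: 67.781861
  t * PV_t at t = 6.0000: 70.759664
  t * PV_t at t = 6.5000: 73.355313
  t * PV_t at t = 7.0000: 3855.406236
Macaulay duration D = 4473.861669 / 744.429368 = 6.009787
Modified duration = D / (1 + y/m) = 6.009787 / (1 + 0.045000) = 5.750992


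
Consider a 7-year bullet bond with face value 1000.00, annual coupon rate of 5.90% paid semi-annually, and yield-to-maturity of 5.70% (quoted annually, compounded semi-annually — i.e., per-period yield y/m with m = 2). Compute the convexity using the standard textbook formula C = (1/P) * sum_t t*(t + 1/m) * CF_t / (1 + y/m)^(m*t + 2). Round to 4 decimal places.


Answer: Convexity = 38.8369

Derivation:
Coupon per period c = face * coupon_rate / m = 29.500000
Periods per year m = 2; per-period yield y/m = 0.028500
Number of cashflows N = 14
Cashflows (t years, CF_t, discount factor 1/(1+y/m)^(m*t), PV):
  t = 0.5000: CF_t = 29.500000, DF = 0.972290, PV = 28.682547
  t = 1.0000: CF_t = 29.500000, DF = 0.945347, PV = 27.887747
  t = 1.5000: CF_t = 29.500000, DF = 0.919152, PV = 27.114970
  t = 2.0000: CF_t = 29.500000, DF = 0.893682, PV = 26.363607
  t = 2.5000: CF_t = 29.500000, DF = 0.868917, PV = 25.633065
  t = 3.0000: CF_t = 29.500000, DF = 0.844840, PV = 24.922766
  t = 3.5000: CF_t = 29.500000, DF = 0.821429, PV = 24.232150
  t = 4.0000: CF_t = 29.500000, DF = 0.798667, PV = 23.560671
  t = 4.5000: CF_t = 29.500000, DF = 0.776536, PV = 22.907798
  t = 5.0000: CF_t = 29.500000, DF = 0.755018, PV = 22.273017
  t = 5.5000: CF_t = 29.500000, DF = 0.734096, PV = 21.655826
  t = 6.0000: CF_t = 29.500000, DF = 0.713754, PV = 21.055738
  t = 6.5000: CF_t = 29.500000, DF = 0.693976, PV = 20.472278
  t = 7.0000: CF_t = 1029.500000, DF = 0.674745, PV = 694.650266
Price P = sum_t PV_t = 1011.412446
Convexity numerator sum_t t*(t + 1/m) * CF_t / (1+y/m)^(m*t + 2):
  t = 0.5000: term = 13.557485
  t = 1.0000: term = 39.545411
  t = 1.5000: term = 76.899194
  t = 2.0000: term = 124.613830
  t = 2.5000: term = 181.741123
  t = 3.0000: term = 247.387041
  t = 3.5000: term = 320.709177
  t = 4.0000: term = 400.914313
  t = 4.5000: term = 487.256092
  t = 5.0000: term = 579.032789
  t = 5.5000: term = 675.585170
  t = 6.0000: term = 776.294445
  t = 6.5000: term = 880.580314
  t = 7.0000: term = 34476.003638
Convexity = (1/P) * sum = 39280.120022 / 1011.412446 = 38.836896


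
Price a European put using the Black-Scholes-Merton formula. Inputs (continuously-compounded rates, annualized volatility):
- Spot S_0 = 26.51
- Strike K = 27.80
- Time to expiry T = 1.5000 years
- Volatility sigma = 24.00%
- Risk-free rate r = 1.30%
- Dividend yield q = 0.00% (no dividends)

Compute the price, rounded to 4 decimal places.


d1 = (ln(S/K) + (r - q + 0.5*sigma^2) * T) / (sigma * sqrt(T)) = 0.05166382
d2 = d1 - sigma * sqrt(T) = -0.24227495
exp(-rT) = 0.98068890; exp(-qT) = 1.00000000
P = K * exp(-rT) * N(-d2) - S_0 * exp(-qT) * N(-d1)
N(-d1) = 0.47939828; N(-d2) = 0.59571644
P = 27.8000 * 0.98068890 * 0.59571644 - 26.5100 * 1.00000000 * 0.47939828 = 3.5323

Answer: Price = 3.5323


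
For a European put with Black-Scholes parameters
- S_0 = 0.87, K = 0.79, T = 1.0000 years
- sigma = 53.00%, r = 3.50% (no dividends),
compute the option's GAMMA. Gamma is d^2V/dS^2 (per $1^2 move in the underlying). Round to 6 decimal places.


d1 = 0.5130382381; d2 = -0.0169617619
phi(d1) = 0.3497479069; exp(-qT) = 1.0000000000; exp(-rT) = 0.9656054163
Gamma = exp(-qT) * phi(d1) / (S * sigma * sqrt(T)) = 1.0000000000 * 0.3497479069 / (0.8700 * 0.5300 * 1.0000000000) = 0.758508

Answer: Gamma = 0.758508


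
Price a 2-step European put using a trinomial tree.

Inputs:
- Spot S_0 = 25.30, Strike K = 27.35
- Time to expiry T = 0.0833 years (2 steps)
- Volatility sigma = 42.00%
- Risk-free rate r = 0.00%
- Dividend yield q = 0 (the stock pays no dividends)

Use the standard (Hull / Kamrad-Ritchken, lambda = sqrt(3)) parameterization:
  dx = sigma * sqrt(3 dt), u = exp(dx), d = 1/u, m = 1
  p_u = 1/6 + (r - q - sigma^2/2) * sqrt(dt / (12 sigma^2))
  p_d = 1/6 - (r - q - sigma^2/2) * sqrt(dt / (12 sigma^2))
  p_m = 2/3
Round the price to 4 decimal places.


Answer: Price = V(0,0) = 2.6211

Derivation:
dt = T/N = 0.041650; dx = sigma*sqrt(3*dt) = 0.148463
u = exp(dx) = 1.160050; d = 1/u = 0.862032
p_u = 0.154295, p_m = 0.666667, p_d = 0.179039
Discount per step: exp(-r*dt) = 1.000000
Stock lattice S(k, j) with j the centered position index:
  k=0: S(0,+0) = 25.3000
  k=1: S(1,-1) = 21.8094; S(1,+0) = 25.3000; S(1,+1) = 29.3493
  k=2: S(2,-2) = 18.8004; S(2,-1) = 21.8094; S(2,+0) = 25.3000; S(2,+1) = 29.3493; S(2,+2) = 34.0466
Terminal payoffs V(N, j) = max(K - S_T, 0):
  V(2,-2) = 8.549585; V(2,-1) = 5.540587; V(2,+0) = 2.050000; V(2,+1) = 0.000000; V(2,+2) = 0.000000
Backward induction: V(k, j) = exp(-r*dt) * [p_u * V(k+1, j+1) + p_m * V(k+1, j) + p_d * V(k+1, j-1)]
  V(1,-1) = exp(-r*dt) * [p_u*2.050000 + p_m*5.540587 + p_d*8.549585] = 5.540734
  V(1,+0) = exp(-r*dt) * [p_u*0.000000 + p_m*2.050000 + p_d*5.540587] = 2.358645
  V(1,+1) = exp(-r*dt) * [p_u*0.000000 + p_m*0.000000 + p_d*2.050000] = 0.367029
  V(0,+0) = exp(-r*dt) * [p_u*0.367029 + p_m*2.358645 + p_d*5.540734] = 2.621066


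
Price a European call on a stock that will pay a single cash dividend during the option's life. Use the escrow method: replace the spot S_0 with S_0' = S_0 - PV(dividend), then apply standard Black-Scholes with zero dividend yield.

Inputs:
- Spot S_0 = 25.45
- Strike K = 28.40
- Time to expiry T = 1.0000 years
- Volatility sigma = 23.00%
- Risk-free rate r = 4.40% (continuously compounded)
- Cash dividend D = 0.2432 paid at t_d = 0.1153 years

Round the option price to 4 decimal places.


Answer: Price = 1.5398

Derivation:
PV(D) = D * exp(-r * t_d) = 0.2432 * 0.99493965 = 0.24196932
S_0' = S_0 - PV(D) = 25.4500 - 0.24196932 = 25.20803068
d1 = (ln(S_0'/K) + (r + sigma^2/2)*T) / (sigma*sqrt(T)) = -0.21207184
d2 = d1 - sigma*sqrt(T) = -0.44207184
exp(-rT) = 0.95695396
N(d1) = 0.41602549; N(d2) = 0.32921861
C = S_0' * N(d1) - K * exp(-rT) * N(d2) = 25.20803068 * 0.41602549 - 28.4000 * 0.95695396 * 0.32921861 = 1.5398


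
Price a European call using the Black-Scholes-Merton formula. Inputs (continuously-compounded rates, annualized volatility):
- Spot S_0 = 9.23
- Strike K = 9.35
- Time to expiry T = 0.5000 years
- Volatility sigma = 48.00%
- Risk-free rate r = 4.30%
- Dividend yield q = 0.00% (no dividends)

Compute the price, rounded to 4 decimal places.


Answer: Price = 1.2783

Derivation:
d1 = (ln(S/K) + (r - q + 0.5*sigma^2) * T) / (sigma * sqrt(T)) = 0.19499267
d2 = d1 - sigma * sqrt(T) = -0.14441859
exp(-rT) = 0.97872948; exp(-qT) = 1.00000000
C = S_0 * exp(-qT) * N(d1) - K * exp(-rT) * N(d2)
N(d1) = 0.57730066; N(d2) = 0.44258497
C = 9.2300 * 1.00000000 * 0.57730066 - 9.3500 * 0.97872948 * 0.44258497 = 1.2783


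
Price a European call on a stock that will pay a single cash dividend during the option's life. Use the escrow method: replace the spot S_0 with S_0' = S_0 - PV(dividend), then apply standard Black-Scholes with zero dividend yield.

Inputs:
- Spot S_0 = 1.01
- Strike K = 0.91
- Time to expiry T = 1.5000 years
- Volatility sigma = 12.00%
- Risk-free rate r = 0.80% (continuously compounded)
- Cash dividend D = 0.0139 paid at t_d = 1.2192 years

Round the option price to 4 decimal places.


PV(D) = D * exp(-r * t_d) = 0.0139 * 0.99029381 = 0.01376508
S_0' = S_0 - PV(D) = 1.0100 - 0.01376508 = 0.99623492
d1 = (ln(S_0'/K) + (r + sigma^2/2)*T) / (sigma*sqrt(T)) = 0.77117074
d2 = d1 - sigma*sqrt(T) = 0.62420136
exp(-rT) = 0.98807171
N(d1) = 0.77969713; N(d2) = 0.73375232
C = S_0' * N(d1) - K * exp(-rT) * N(d2) = 0.99623492 * 0.77969713 - 0.9100 * 0.98807171 * 0.73375232 = 0.1170

Answer: Price = 0.1170


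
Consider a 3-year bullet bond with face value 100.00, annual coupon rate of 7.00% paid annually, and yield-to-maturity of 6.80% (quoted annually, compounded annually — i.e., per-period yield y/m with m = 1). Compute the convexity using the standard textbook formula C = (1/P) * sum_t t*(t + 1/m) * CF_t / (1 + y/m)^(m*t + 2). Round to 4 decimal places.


Answer: Convexity = 9.6278

Derivation:
Coupon per period c = face * coupon_rate / m = 7.000000
Periods per year m = 1; per-period yield y/m = 0.068000
Number of cashflows N = 3
Cashflows (t years, CF_t, discount factor 1/(1+y/m)^(m*t), PV):
  t = 1.0000: CF_t = 7.000000, DF = 0.936330, PV = 6.554307
  t = 2.0000: CF_t = 7.000000, DF = 0.876713, PV = 6.136992
  t = 3.0000: CF_t = 107.000000, DF = 0.820892, PV = 87.835488
Price P = sum_t PV_t = 100.526787
Convexity numerator sum_t t*(t + 1/m) * CF_t / (1+y/m)^(m*t + 2):
  t = 1.0000: term = 11.492494
  t = 2.0000: term = 32.282286
  t = 3.0000: term = 924.078275
Convexity = (1/P) * sum = 967.853055 / 100.526787 = 9.627812


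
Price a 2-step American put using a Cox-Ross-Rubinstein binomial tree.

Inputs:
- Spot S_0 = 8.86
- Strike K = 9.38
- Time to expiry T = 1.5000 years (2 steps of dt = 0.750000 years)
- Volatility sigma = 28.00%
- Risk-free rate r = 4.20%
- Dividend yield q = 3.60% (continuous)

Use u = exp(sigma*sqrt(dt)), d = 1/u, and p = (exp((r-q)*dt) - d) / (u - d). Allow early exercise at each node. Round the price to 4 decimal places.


Answer: Price = V(0,0) = 1.4173

Derivation:
dt = T/N = 0.750000
u = exp(sigma*sqrt(dt)) = 1.274415; d = 1/u = 0.784674
p = (exp((r-q)*dt) - d) / (u - d) = 0.448883
Discount per step: exp(-r*dt) = 0.968991
Stock lattice S(k, i) with i counting down-moves:
  k=0: S(0,0) = 8.8600
  k=1: S(1,0) = 11.2913; S(1,1) = 6.9522
  k=2: S(2,0) = 14.3898; S(2,1) = 8.8600; S(2,2) = 5.4552
Terminal payoffs V(N, i) = max(K - S_T, 0):
  V(2,0) = 0.000000; V(2,1) = 0.520000; V(2,2) = 3.924782
Backward induction: V(k, i) = exp(-r*dt) * [p * V(k+1, i) + (1-p) * V(k+1, i+1)]; then take max(V_cont, immediate exercise) for American.
  V(1,0) = exp(-r*dt) * [p*0.000000 + (1-p)*0.520000] = 0.277694; exercise = 0.000000; V(1,0) = max -> 0.277694
  V(1,1) = exp(-r*dt) * [p*0.520000 + (1-p)*3.924782] = 2.322123; exercise = 2.427790; V(1,1) = max -> 2.427790
  V(0,0) = exp(-r*dt) * [p*0.277694 + (1-p)*2.427790] = 1.417294; exercise = 0.520000; V(0,0) = max -> 1.417294


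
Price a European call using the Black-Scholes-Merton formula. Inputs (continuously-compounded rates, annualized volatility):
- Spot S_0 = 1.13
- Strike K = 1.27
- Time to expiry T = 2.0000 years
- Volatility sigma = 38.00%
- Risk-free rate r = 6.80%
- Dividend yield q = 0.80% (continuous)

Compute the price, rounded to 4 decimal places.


Answer: Price = 0.2370

Derivation:
d1 = (ln(S/K) + (r - q + 0.5*sigma^2) * T) / (sigma * sqrt(T)) = 0.27465652
d2 = d1 - sigma * sqrt(T) = -0.26274463
exp(-rT) = 0.87284263; exp(-qT) = 0.98412732
C = S_0 * exp(-qT) * N(d1) - K * exp(-rT) * N(d2)
N(d1) = 0.60820993; N(d2) = 0.39637371
C = 1.1300 * 0.98412732 * 0.60820993 - 1.2700 * 0.87284263 * 0.39637371 = 0.2370


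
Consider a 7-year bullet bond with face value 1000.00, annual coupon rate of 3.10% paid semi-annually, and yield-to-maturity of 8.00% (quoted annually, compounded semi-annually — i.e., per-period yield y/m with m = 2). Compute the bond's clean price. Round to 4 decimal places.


Answer: Price = 741.2035

Derivation:
Coupon per period c = face * coupon_rate / m = 15.500000
Periods per year m = 2; per-period yield y/m = 0.040000
Number of cashflows N = 14
Cashflows (t years, CF_t, discount factor 1/(1+y/m)^(m*t), PV):
  t = 0.5000: CF_t = 15.500000, DF = 0.961538, PV = 14.903846
  t = 1.0000: CF_t = 15.500000, DF = 0.924556, PV = 14.330621
  t = 1.5000: CF_t = 15.500000, DF = 0.888996, PV = 13.779444
  t = 2.0000: CF_t = 15.500000, DF = 0.854804, PV = 13.249465
  t = 2.5000: CF_t = 15.500000, DF = 0.821927, PV = 12.739870
  t = 3.0000: CF_t = 15.500000, DF = 0.790315, PV = 12.249875
  t = 3.5000: CF_t = 15.500000, DF = 0.759918, PV = 11.778726
  t = 4.0000: CF_t = 15.500000, DF = 0.730690, PV = 11.325698
  t = 4.5000: CF_t = 15.500000, DF = 0.702587, PV = 10.890094
  t = 5.0000: CF_t = 15.500000, DF = 0.675564, PV = 10.471245
  t = 5.5000: CF_t = 15.500000, DF = 0.649581, PV = 10.068504
  t = 6.0000: CF_t = 15.500000, DF = 0.624597, PV = 9.681254
  t = 6.5000: CF_t = 15.500000, DF = 0.600574, PV = 9.308898
  t = 7.0000: CF_t = 1015.500000, DF = 0.577475, PV = 586.425947
Price P = sum_t PV_t = 741.203488


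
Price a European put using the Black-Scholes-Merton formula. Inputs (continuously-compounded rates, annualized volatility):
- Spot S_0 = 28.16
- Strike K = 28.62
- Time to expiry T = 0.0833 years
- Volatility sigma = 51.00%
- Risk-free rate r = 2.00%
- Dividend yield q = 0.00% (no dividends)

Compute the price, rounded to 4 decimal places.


Answer: Price = 1.8785

Derivation:
d1 = (ln(S/K) + (r - q + 0.5*sigma^2) * T) / (sigma * sqrt(T)) = -0.02516445
d2 = d1 - sigma * sqrt(T) = -0.17235932
exp(-rT) = 0.99833539; exp(-qT) = 1.00000000
P = K * exp(-rT) * N(-d2) - S_0 * exp(-qT) * N(-d1)
N(-d1) = 0.51003810; N(-d2) = 0.56842247
P = 28.6200 * 0.99833539 * 0.56842247 - 28.1600 * 1.00000000 * 0.51003810 = 1.8785


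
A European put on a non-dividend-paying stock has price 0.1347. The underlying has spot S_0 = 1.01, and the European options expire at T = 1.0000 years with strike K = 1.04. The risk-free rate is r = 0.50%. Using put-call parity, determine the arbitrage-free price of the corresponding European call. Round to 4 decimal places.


Put-call parity: C - P = S_0 * exp(-qT) - K * exp(-rT).
S_0 * exp(-qT) = 1.0100 * 1.00000000 = 1.01000000
K * exp(-rT) = 1.0400 * 0.99501248 = 1.03481298
C = P + S*exp(-qT) - K*exp(-rT)
C = 0.1347 + 1.01000000 - 1.03481298 = 0.1099

Answer: Call price = 0.1099


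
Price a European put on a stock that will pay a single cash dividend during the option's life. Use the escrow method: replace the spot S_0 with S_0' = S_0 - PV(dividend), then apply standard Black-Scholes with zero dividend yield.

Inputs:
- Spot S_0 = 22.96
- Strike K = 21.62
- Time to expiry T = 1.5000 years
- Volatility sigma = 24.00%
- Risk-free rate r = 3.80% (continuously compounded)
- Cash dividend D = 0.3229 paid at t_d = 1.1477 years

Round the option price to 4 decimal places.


PV(D) = D * exp(-r * t_d) = 0.3229 * 0.95732475 = 0.30912016
S_0' = S_0 - PV(D) = 22.9600 - 0.30912016 = 22.65087984
d1 = (ln(S_0'/K) + (r + sigma^2/2)*T) / (sigma*sqrt(T)) = 0.49935531
d2 = d1 - sigma*sqrt(T) = 0.20541654
exp(-rT) = 0.94459407
N(-d1) = 0.30876455; N(-d2) = 0.41862335
P = K * exp(-rT) * N(-d2) - S_0' * N(-d1) = 21.6200 * 0.94459407 * 0.41862335 - 22.65087984 * 0.30876455 = 1.5554

Answer: Price = 1.5554


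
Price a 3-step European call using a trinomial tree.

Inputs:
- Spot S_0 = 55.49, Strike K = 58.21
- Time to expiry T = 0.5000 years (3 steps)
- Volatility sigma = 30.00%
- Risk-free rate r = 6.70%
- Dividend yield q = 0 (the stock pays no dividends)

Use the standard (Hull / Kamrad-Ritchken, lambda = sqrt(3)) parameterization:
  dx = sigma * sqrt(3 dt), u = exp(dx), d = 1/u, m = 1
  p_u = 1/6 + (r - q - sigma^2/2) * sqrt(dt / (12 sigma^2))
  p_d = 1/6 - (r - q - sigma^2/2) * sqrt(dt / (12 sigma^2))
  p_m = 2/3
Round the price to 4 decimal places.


dt = T/N = 0.166667; dx = sigma*sqrt(3*dt) = 0.212132
u = exp(dx) = 1.236311; d = 1/u = 0.808858
p_u = 0.175309, p_m = 0.666667, p_d = 0.158024
Discount per step: exp(-r*dt) = 0.988895
Stock lattice S(k, j) with j the centered position index:
  k=0: S(0,+0) = 55.4900
  k=1: S(1,-1) = 44.8835; S(1,+0) = 55.4900; S(1,+1) = 68.6029
  k=2: S(2,-2) = 36.3044; S(2,-1) = 44.8835; S(2,+0) = 55.4900; S(2,+1) = 68.6029; S(2,+2) = 84.8145
  k=3: S(3,-3) = 29.3651; S(3,-2) = 36.3044; S(3,-1) = 44.8835; S(3,+0) = 55.4900; S(3,+1) = 68.6029; S(3,+2) = 84.8145; S(3,+3) = 104.8571
Terminal payoffs V(N, j) = max(S_T - K, 0):
  V(3,-3) = 0.000000; V(3,-2) = 0.000000; V(3,-1) = 0.000000; V(3,+0) = 0.000000; V(3,+1) = 10.392903; V(3,+2) = 26.604532; V(3,+3) = 46.647148
Backward induction: V(k, j) = exp(-r*dt) * [p_u * V(k+1, j+1) + p_m * V(k+1, j) + p_d * V(k+1, j-1)]
  V(2,-2) = exp(-r*dt) * [p_u*0.000000 + p_m*0.000000 + p_d*0.000000] = 0.000000
  V(2,-1) = exp(-r*dt) * [p_u*0.000000 + p_m*0.000000 + p_d*0.000000] = 0.000000
  V(2,+0) = exp(-r*dt) * [p_u*10.392903 + p_m*0.000000 + p_d*0.000000] = 1.801738
  V(2,+1) = exp(-r*dt) * [p_u*26.604532 + p_m*10.392903 + p_d*0.000000] = 11.463888
  V(2,+2) = exp(-r*dt) * [p_u*46.647148 + p_m*26.604532 + p_d*10.392903] = 27.250353
  V(1,-1) = exp(-r*dt) * [p_u*1.801738 + p_m*0.000000 + p_d*0.000000] = 0.312354
  V(1,+0) = exp(-r*dt) * [p_u*11.463888 + p_m*1.801738 + p_d*0.000000] = 3.175227
  V(1,+1) = exp(-r*dt) * [p_u*27.250353 + p_m*11.463888 + p_d*1.801738] = 12.563466
  V(0,+0) = exp(-r*dt) * [p_u*12.563466 + p_m*3.175227 + p_d*0.312354] = 4.320155

Answer: Price = V(0,0) = 4.3202


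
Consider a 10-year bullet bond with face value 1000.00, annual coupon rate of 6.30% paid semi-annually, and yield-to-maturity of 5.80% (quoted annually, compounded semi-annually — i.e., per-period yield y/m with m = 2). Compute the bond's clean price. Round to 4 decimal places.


Answer: Price = 1037.5399

Derivation:
Coupon per period c = face * coupon_rate / m = 31.500000
Periods per year m = 2; per-period yield y/m = 0.029000
Number of cashflows N = 20
Cashflows (t years, CF_t, discount factor 1/(1+y/m)^(m*t), PV):
  t = 0.5000: CF_t = 31.500000, DF = 0.971817, PV = 30.612245
  t = 1.0000: CF_t = 31.500000, DF = 0.944429, PV = 29.749509
  t = 1.5000: CF_t = 31.500000, DF = 0.917812, PV = 28.911088
  t = 2.0000: CF_t = 31.500000, DF = 0.891946, PV = 28.096295
  t = 2.5000: CF_t = 31.500000, DF = 0.866808, PV = 27.304466
  t = 3.0000: CF_t = 31.500000, DF = 0.842379, PV = 26.534952
  t = 3.5000: CF_t = 31.500000, DF = 0.818639, PV = 25.787125
  t = 4.0000: CF_t = 31.500000, DF = 0.795567, PV = 25.060374
  t = 4.5000: CF_t = 31.500000, DF = 0.773146, PV = 24.354105
  t = 5.0000: CF_t = 31.500000, DF = 0.751357, PV = 23.667741
  t = 5.5000: CF_t = 31.500000, DF = 0.730182, PV = 23.000720
  t = 6.0000: CF_t = 31.500000, DF = 0.709603, PV = 22.352498
  t = 6.5000: CF_t = 31.500000, DF = 0.689605, PV = 21.722544
  t = 7.0000: CF_t = 31.500000, DF = 0.670170, PV = 21.110344
  t = 7.5000: CF_t = 31.500000, DF = 0.651282, PV = 20.515397
  t = 8.0000: CF_t = 31.500000, DF = 0.632928, PV = 19.937218
  t = 8.5000: CF_t = 31.500000, DF = 0.615090, PV = 19.375333
  t = 9.0000: CF_t = 31.500000, DF = 0.597755, PV = 18.829284
  t = 9.5000: CF_t = 31.500000, DF = 0.580909, PV = 18.298624
  t = 10.0000: CF_t = 1031.500000, DF = 0.564537, PV = 582.320041
Price P = sum_t PV_t = 1037.539903


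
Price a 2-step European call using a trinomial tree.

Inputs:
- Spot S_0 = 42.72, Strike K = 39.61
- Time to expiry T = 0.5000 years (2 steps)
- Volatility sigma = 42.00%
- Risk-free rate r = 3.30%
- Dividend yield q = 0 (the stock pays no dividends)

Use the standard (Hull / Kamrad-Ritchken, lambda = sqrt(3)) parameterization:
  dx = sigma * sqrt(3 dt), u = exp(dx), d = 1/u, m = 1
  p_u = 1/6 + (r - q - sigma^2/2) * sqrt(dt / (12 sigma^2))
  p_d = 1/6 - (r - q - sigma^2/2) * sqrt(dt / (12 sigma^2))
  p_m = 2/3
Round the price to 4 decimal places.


Answer: Price = V(0,0) = 6.8074

Derivation:
dt = T/N = 0.250000; dx = sigma*sqrt(3*dt) = 0.363731
u = exp(dx) = 1.438687; d = 1/u = 0.695078
p_u = 0.147697, p_m = 0.666667, p_d = 0.185637
Discount per step: exp(-r*dt) = 0.991784
Stock lattice S(k, j) with j the centered position index:
  k=0: S(0,+0) = 42.7200
  k=1: S(1,-1) = 29.6937; S(1,+0) = 42.7200; S(1,+1) = 61.4607
  k=2: S(2,-2) = 20.6395; S(2,-1) = 29.6937; S(2,+0) = 42.7200; S(2,+1) = 61.4607; S(2,+2) = 88.4227
Terminal payoffs V(N, j) = max(S_T - K, 0):
  V(2,-2) = 0.000000; V(2,-1) = 0.000000; V(2,+0) = 3.110000; V(2,+1) = 21.850695; V(2,+2) = 48.812683
Backward induction: V(k, j) = exp(-r*dt) * [p_u * V(k+1, j+1) + p_m * V(k+1, j) + p_d * V(k+1, j-1)]
  V(1,-1) = exp(-r*dt) * [p_u*3.110000 + p_m*0.000000 + p_d*0.000000] = 0.455562
  V(1,+0) = exp(-r*dt) * [p_u*21.850695 + p_m*3.110000 + p_d*0.000000] = 5.257056
  V(1,+1) = exp(-r*dt) * [p_u*48.812683 + p_m*21.850695 + p_d*3.110000] = 22.170266
  V(0,+0) = exp(-r*dt) * [p_u*22.170266 + p_m*5.257056 + p_d*0.455562] = 6.807353


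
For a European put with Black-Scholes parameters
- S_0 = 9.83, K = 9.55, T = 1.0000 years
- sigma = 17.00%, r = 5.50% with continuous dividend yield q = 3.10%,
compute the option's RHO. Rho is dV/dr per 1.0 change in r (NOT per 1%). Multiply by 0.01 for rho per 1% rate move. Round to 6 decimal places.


d1 = 0.3961634098; d2 = 0.2261634098
phi(d1) = 0.3688330203; exp(-qT) = 0.9694755731; exp(-rT) = 0.9464851480
N(-d2) = 0.4105371640
Rho = -K*T*exp(-rT)*N(-d2) = -9.5500 * 1.0000 * 0.9464851480 * 0.4105371640 = -3.710818

Answer: Rho = -3.710818


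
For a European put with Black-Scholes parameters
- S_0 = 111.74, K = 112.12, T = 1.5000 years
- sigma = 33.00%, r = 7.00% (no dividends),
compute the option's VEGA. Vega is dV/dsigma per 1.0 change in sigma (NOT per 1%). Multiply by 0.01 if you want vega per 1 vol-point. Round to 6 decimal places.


Answer: Vega = 49.261751

Derivation:
d1 = 0.4534772965; d2 = 0.0493114889
phi(d1) = 0.3599610807; exp(-qT) = 1.0000000000; exp(-rT) = 0.9003245226
Vega = S * exp(-qT) * phi(d1) * sqrt(T) = 111.7400 * 1.0000000000 * 0.3599610807 * 1.2247448714 = 49.261751


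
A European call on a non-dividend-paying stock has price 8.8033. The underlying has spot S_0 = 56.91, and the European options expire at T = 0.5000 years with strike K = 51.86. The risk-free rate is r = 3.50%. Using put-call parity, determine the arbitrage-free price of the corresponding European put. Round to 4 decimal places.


Put-call parity: C - P = S_0 * exp(-qT) - K * exp(-rT).
S_0 * exp(-qT) = 56.9100 * 1.00000000 = 56.91000000
K * exp(-rT) = 51.8600 * 0.98265224 = 50.96034494
P = C - S*exp(-qT) + K*exp(-rT)
P = 8.8033 - 56.91000000 + 50.96034494 = 2.8536

Answer: Put price = 2.8536


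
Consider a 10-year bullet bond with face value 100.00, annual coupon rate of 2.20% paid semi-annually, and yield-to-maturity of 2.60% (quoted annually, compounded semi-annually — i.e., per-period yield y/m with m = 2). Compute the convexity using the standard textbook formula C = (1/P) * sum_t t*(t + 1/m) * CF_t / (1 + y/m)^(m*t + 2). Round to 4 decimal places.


Coupon per period c = face * coupon_rate / m = 1.100000
Periods per year m = 2; per-period yield y/m = 0.013000
Number of cashflows N = 20
Cashflows (t years, CF_t, discount factor 1/(1+y/m)^(m*t), PV):
  t = 0.5000: CF_t = 1.100000, DF = 0.987167, PV = 1.085884
  t = 1.0000: CF_t = 1.100000, DF = 0.974498, PV = 1.071948
  t = 1.5000: CF_t = 1.100000, DF = 0.961992, PV = 1.058192
  t = 2.0000: CF_t = 1.100000, DF = 0.949647, PV = 1.044612
  t = 2.5000: CF_t = 1.100000, DF = 0.937460, PV = 1.031206
  t = 3.0000: CF_t = 1.100000, DF = 0.925429, PV = 1.017972
  t = 3.5000: CF_t = 1.100000, DF = 0.913553, PV = 1.004909
  t = 4.0000: CF_t = 1.100000, DF = 0.901829, PV = 0.992012
  t = 4.5000: CF_t = 1.100000, DF = 0.890256, PV = 0.979282
  t = 5.0000: CF_t = 1.100000, DF = 0.878831, PV = 0.966714
  t = 5.5000: CF_t = 1.100000, DF = 0.867553, PV = 0.954308
  t = 6.0000: CF_t = 1.100000, DF = 0.856420, PV = 0.942062
  t = 6.5000: CF_t = 1.100000, DF = 0.845429, PV = 0.929972
  t = 7.0000: CF_t = 1.100000, DF = 0.834580, PV = 0.918038
  t = 7.5000: CF_t = 1.100000, DF = 0.823869, PV = 0.906256
  t = 8.0000: CF_t = 1.100000, DF = 0.813296, PV = 0.894626
  t = 8.5000: CF_t = 1.100000, DF = 0.802859, PV = 0.883145
  t = 9.0000: CF_t = 1.100000, DF = 0.792556, PV = 0.871812
  t = 9.5000: CF_t = 1.100000, DF = 0.782385, PV = 0.860624
  t = 10.0000: CF_t = 101.100000, DF = 0.772345, PV = 78.084035
Price P = sum_t PV_t = 96.497609
Convexity numerator sum_t t*(t + 1/m) * CF_t / (1+y/m)^(m*t + 2):
  t = 0.5000: term = 0.529096
  t = 1.0000: term = 1.566918
  t = 1.5000: term = 3.093618
  t = 2.0000: term = 5.089862
  t = 2.5000: term = 7.536815
  t = 3.0000: term = 10.416131
  t = 3.5000: term = 13.709945
  t = 4.0000: term = 17.400861
  t = 4.5000: term = 21.471941
  t = 5.0000: term = 25.906696
  t = 5.5000: term = 30.689078
  t = 6.0000: term = 35.803465
  t = 6.5000: term = 41.234658
  t = 7.0000: term = 46.967870
  t = 7.5000: term = 52.988712
  t = 8.0000: term = 59.283192
  t = 8.5000: term = 65.837701
  t = 9.0000: term = 72.639006
  t = 9.5000: term = 79.674242
  t = 10.0000: term = 7989.740182
Convexity = (1/P) * sum = 8581.579988 / 96.497609 = 88.930494

Answer: Convexity = 88.9305


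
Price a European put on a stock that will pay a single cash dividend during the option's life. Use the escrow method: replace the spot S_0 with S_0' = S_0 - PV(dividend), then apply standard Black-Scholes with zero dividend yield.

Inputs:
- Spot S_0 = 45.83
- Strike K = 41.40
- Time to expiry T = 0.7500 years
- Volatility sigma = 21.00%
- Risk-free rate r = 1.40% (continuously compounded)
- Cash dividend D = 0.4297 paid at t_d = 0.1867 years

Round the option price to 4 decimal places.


PV(D) = D * exp(-r * t_d) = 0.4297 * 0.99738961 = 0.42857832
S_0' = S_0 - PV(D) = 45.8300 - 0.42857832 = 45.40142168
d1 = (ln(S_0'/K) + (r + sigma^2/2)*T) / (sigma*sqrt(T)) = 0.65598009
d2 = d1 - sigma*sqrt(T) = 0.47411475
exp(-rT) = 0.98955493
N(-d1) = 0.25591847; N(-d2) = 0.31770904
P = K * exp(-rT) * N(-d2) - S_0' * N(-d1) = 41.4000 * 0.98955493 * 0.31770904 - 45.40142168 * 0.25591847 = 1.3967

Answer: Price = 1.3967


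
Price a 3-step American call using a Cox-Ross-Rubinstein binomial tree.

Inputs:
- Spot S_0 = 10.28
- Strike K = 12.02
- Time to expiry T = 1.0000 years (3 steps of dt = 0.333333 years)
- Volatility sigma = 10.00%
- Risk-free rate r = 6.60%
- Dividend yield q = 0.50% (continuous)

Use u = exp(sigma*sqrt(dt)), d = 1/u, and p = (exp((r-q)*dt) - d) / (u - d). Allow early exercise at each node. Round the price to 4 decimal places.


Answer: Price = V(0,0) = 0.0558

Derivation:
dt = T/N = 0.333333
u = exp(sigma*sqrt(dt)) = 1.059434; d = 1/u = 0.943900
p = (exp((r-q)*dt) - d) / (u - d) = 0.663366
Discount per step: exp(-r*dt) = 0.978240
Stock lattice S(k, i) with i counting down-moves:
  k=0: S(0,0) = 10.2800
  k=1: S(1,0) = 10.8910; S(1,1) = 9.7033
  k=2: S(2,0) = 11.5383; S(2,1) = 10.2800; S(2,2) = 9.1589
  k=3: S(3,0) = 12.2241; S(3,1) = 10.8910; S(3,2) = 9.7033; S(3,3) = 8.6451
Terminal payoffs V(N, i) = max(S_T - K, 0):
  V(3,0) = 0.204050; V(3,1) = 0.000000; V(3,2) = 0.000000; V(3,3) = 0.000000
Backward induction: V(k, i) = exp(-r*dt) * [p * V(k+1, i) + (1-p) * V(k+1, i+1)]; then take max(V_cont, immediate exercise) for American.
  V(2,0) = exp(-r*dt) * [p*0.204050 + (1-p)*0.000000] = 0.132415; exercise = 0.000000; V(2,0) = max -> 0.132415
  V(2,1) = exp(-r*dt) * [p*0.000000 + (1-p)*0.000000] = 0.000000; exercise = 0.000000; V(2,1) = max -> 0.000000
  V(2,2) = exp(-r*dt) * [p*0.000000 + (1-p)*0.000000] = 0.000000; exercise = 0.000000; V(2,2) = max -> 0.000000
  V(1,0) = exp(-r*dt) * [p*0.132415 + (1-p)*0.000000] = 0.085928; exercise = 0.000000; V(1,0) = max -> 0.085928
  V(1,1) = exp(-r*dt) * [p*0.000000 + (1-p)*0.000000] = 0.000000; exercise = 0.000000; V(1,1) = max -> 0.000000
  V(0,0) = exp(-r*dt) * [p*0.085928 + (1-p)*0.000000] = 0.055761; exercise = 0.000000; V(0,0) = max -> 0.055761


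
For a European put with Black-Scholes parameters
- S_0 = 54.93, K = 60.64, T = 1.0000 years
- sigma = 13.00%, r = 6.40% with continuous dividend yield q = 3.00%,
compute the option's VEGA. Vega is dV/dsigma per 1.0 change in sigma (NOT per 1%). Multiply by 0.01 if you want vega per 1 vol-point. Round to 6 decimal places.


Answer: Vega = 19.353230

Derivation:
d1 = -0.4341930306; d2 = -0.5641930306
phi(d1) = 0.3630552229; exp(-qT) = 0.9704455335; exp(-rT) = 0.9380049995
Vega = S * exp(-qT) * phi(d1) * sqrt(T) = 54.9300 * 0.9704455335 * 0.3630552229 * 1.0000000000 = 19.353230


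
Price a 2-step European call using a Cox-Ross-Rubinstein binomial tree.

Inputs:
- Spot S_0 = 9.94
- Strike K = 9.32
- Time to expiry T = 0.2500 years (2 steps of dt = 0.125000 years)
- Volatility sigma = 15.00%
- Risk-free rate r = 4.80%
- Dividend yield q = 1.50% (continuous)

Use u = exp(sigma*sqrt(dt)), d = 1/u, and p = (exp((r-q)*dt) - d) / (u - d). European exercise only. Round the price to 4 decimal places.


dt = T/N = 0.125000
u = exp(sigma*sqrt(dt)) = 1.054464; d = 1/u = 0.948349
p = (exp((r-q)*dt) - d) / (u - d) = 0.525698
Discount per step: exp(-r*dt) = 0.994018
Stock lattice S(k, i) with i counting down-moves:
  k=0: S(0,0) = 9.9400
  k=1: S(1,0) = 10.4814; S(1,1) = 9.4266
  k=2: S(2,0) = 11.0522; S(2,1) = 9.9400; S(2,2) = 8.9397
Terminal payoffs V(N, i) = max(S_T - K, 0):
  V(2,0) = 1.732239; V(2,1) = 0.620000; V(2,2) = 0.000000
Backward induction: V(k, i) = exp(-r*dt) * [p * V(k+1, i) + (1-p) * V(k+1, i+1)].
  V(1,0) = exp(-r*dt) * [p*1.732239 + (1-p)*0.620000] = 1.197495
  V(1,1) = exp(-r*dt) * [p*0.620000 + (1-p)*0.000000] = 0.323983
  V(0,0) = exp(-r*dt) * [p*1.197495 + (1-p)*0.323983] = 0.778501

Answer: Price = V(0,0) = 0.7785


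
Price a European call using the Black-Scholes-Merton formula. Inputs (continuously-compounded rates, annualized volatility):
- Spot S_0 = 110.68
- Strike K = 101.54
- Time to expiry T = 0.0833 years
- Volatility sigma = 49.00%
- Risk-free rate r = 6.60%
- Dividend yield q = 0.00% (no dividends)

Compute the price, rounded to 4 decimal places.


d1 = (ln(S/K) + (r - q + 0.5*sigma^2) * T) / (sigma * sqrt(T)) = 0.71903901
d2 = d1 - sigma * sqrt(T) = 0.57761648
exp(-rT) = 0.99451729; exp(-qT) = 1.00000000
C = S_0 * exp(-qT) * N(d1) - K * exp(-rT) * N(d2)
N(d1) = 0.76394156; N(d2) = 0.71823846
C = 110.6800 * 1.00000000 * 0.76394156 - 101.5400 * 0.99451729 * 0.71823846 = 12.0230

Answer: Price = 12.0230


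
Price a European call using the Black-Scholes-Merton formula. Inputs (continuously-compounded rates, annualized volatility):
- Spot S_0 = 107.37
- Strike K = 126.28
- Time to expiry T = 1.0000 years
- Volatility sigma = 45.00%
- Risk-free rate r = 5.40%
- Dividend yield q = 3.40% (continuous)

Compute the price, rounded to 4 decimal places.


Answer: Price = 12.9229

Derivation:
d1 = (ln(S/K) + (r - q + 0.5*sigma^2) * T) / (sigma * sqrt(T)) = -0.09104633
d2 = d1 - sigma * sqrt(T) = -0.54104633
exp(-rT) = 0.94743211; exp(-qT) = 0.96657150
C = S_0 * exp(-qT) * N(d1) - K * exp(-rT) * N(d2)
N(d1) = 0.46372789; N(d2) = 0.29423782
C = 107.3700 * 0.96657150 * 0.46372789 - 126.2800 * 0.94743211 * 0.29423782 = 12.9229


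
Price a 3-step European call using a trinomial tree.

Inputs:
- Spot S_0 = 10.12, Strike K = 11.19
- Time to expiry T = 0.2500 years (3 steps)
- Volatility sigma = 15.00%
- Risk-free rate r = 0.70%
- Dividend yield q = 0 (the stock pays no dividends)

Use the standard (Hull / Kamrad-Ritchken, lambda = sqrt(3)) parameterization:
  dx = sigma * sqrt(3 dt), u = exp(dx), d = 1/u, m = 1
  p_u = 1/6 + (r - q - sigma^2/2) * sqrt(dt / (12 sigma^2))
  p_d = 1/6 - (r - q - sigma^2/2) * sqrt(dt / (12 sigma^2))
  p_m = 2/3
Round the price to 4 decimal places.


Answer: Price = V(0,0) = 0.0372

Derivation:
dt = T/N = 0.083333; dx = sigma*sqrt(3*dt) = 0.075000
u = exp(dx) = 1.077884; d = 1/u = 0.927743
p_u = 0.164306, p_m = 0.666667, p_d = 0.169028
Discount per step: exp(-r*dt) = 0.999417
Stock lattice S(k, j) with j the centered position index:
  k=0: S(0,+0) = 10.1200
  k=1: S(1,-1) = 9.3888; S(1,+0) = 10.1200; S(1,+1) = 10.9082
  k=2: S(2,-2) = 8.7104; S(2,-1) = 9.3888; S(2,+0) = 10.1200; S(2,+1) = 10.9082; S(2,+2) = 11.7578
  k=3: S(3,-3) = 8.0810; S(3,-2) = 8.7104; S(3,-1) = 9.3888; S(3,+0) = 10.1200; S(3,+1) = 10.9082; S(3,+2) = 11.7578; S(3,+3) = 12.6735
Terminal payoffs V(N, j) = max(S_T - K, 0):
  V(3,-3) = 0.000000; V(3,-2) = 0.000000; V(3,-1) = 0.000000; V(3,+0) = 0.000000; V(3,+1) = 0.000000; V(3,+2) = 0.567763; V(3,+3) = 1.483506
Backward induction: V(k, j) = exp(-r*dt) * [p_u * V(k+1, j+1) + p_m * V(k+1, j) + p_d * V(k+1, j-1)]
  V(2,-2) = exp(-r*dt) * [p_u*0.000000 + p_m*0.000000 + p_d*0.000000] = 0.000000
  V(2,-1) = exp(-r*dt) * [p_u*0.000000 + p_m*0.000000 + p_d*0.000000] = 0.000000
  V(2,+0) = exp(-r*dt) * [p_u*0.000000 + p_m*0.000000 + p_d*0.000000] = 0.000000
  V(2,+1) = exp(-r*dt) * [p_u*0.567763 + p_m*0.000000 + p_d*0.000000] = 0.093232
  V(2,+2) = exp(-r*dt) * [p_u*1.483506 + p_m*0.567763 + p_d*0.000000] = 0.621894
  V(1,-1) = exp(-r*dt) * [p_u*0.000000 + p_m*0.000000 + p_d*0.000000] = 0.000000
  V(1,+0) = exp(-r*dt) * [p_u*0.093232 + p_m*0.000000 + p_d*0.000000] = 0.015310
  V(1,+1) = exp(-r*dt) * [p_u*0.621894 + p_m*0.093232 + p_d*0.000000] = 0.164240
  V(0,+0) = exp(-r*dt) * [p_u*0.164240 + p_m*0.015310 + p_d*0.000000] = 0.037170


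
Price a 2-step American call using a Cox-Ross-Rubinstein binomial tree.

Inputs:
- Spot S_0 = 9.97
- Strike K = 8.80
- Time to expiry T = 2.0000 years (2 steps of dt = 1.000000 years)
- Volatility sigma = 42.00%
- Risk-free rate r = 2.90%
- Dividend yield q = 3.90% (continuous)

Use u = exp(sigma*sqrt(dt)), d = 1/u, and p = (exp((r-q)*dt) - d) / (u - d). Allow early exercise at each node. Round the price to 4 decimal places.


dt = T/N = 1.000000
u = exp(sigma*sqrt(dt)) = 1.521962; d = 1/u = 0.657047
p = (exp((r-q)*dt) - d) / (u - d) = 0.385013
Discount per step: exp(-r*dt) = 0.971416
Stock lattice S(k, i) with i counting down-moves:
  k=0: S(0,0) = 9.9700
  k=1: S(1,0) = 15.1740; S(1,1) = 6.5508
  k=2: S(2,0) = 23.0942; S(2,1) = 9.9700; S(2,2) = 4.3042
Terminal payoffs V(N, i) = max(S_T - K, 0):
  V(2,0) = 14.294179; V(2,1) = 1.170000; V(2,2) = 0.000000
Backward induction: V(k, i) = exp(-r*dt) * [p * V(k+1, i) + (1-p) * V(k+1, i+1)]; then take max(V_cont, immediate exercise) for American.
  V(1,0) = exp(-r*dt) * [p*14.294179 + (1-p)*1.170000] = 6.045099; exercise = 6.373957; V(1,0) = max -> 6.373957
  V(1,1) = exp(-r*dt) * [p*1.170000 + (1-p)*0.000000] = 0.437589; exercise = 0.000000; V(1,1) = max -> 0.437589
  V(0,0) = exp(-r*dt) * [p*6.373957 + (1-p)*0.437589] = 2.645327; exercise = 1.170000; V(0,0) = max -> 2.645327

Answer: Price = V(0,0) = 2.6453


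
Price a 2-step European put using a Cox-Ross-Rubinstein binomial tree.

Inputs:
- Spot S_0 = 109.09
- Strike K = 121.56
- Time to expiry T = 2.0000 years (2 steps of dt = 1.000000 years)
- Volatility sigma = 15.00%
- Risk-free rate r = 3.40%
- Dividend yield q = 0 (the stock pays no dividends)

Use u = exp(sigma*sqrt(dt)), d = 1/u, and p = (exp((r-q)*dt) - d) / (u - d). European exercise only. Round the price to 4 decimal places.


Answer: Price = V(0,0) = 12.4829

Derivation:
dt = T/N = 1.000000
u = exp(sigma*sqrt(dt)) = 1.161834; d = 1/u = 0.860708
p = (exp((r-q)*dt) - d) / (u - d) = 0.577421
Discount per step: exp(-r*dt) = 0.966572
Stock lattice S(k, i) with i counting down-moves:
  k=0: S(0,0) = 109.0900
  k=1: S(1,0) = 126.7445; S(1,1) = 93.8946
  k=2: S(2,0) = 147.2561; S(2,1) = 109.0900; S(2,2) = 80.8159
Terminal payoffs V(N, i) = max(K - S_T, 0):
  V(2,0) = 0.000000; V(2,1) = 12.470000; V(2,2) = 40.744140
Backward induction: V(k, i) = exp(-r*dt) * [p * V(k+1, i) + (1-p) * V(k+1, i+1)].
  V(1,0) = exp(-r*dt) * [p*0.000000 + (1-p)*12.470000] = 5.093407
  V(1,1) = exp(-r*dt) * [p*12.470000 + (1-p)*40.744140] = 23.601799
  V(0,0) = exp(-r*dt) * [p*5.093407 + (1-p)*23.601799] = 12.482947


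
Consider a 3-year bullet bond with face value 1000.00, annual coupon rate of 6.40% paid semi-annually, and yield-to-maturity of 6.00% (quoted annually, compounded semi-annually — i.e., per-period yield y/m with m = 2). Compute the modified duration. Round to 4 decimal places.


Answer: Modified duration = 2.6973

Derivation:
Coupon per period c = face * coupon_rate / m = 32.000000
Periods per year m = 2; per-period yield y/m = 0.030000
Number of cashflows N = 6
Cashflows (t years, CF_t, discount factor 1/(1+y/m)^(m*t), PV):
  t = 0.5000: CF_t = 32.000000, DF = 0.970874, PV = 31.067961
  t = 1.0000: CF_t = 32.000000, DF = 0.942596, PV = 30.163069
  t = 1.5000: CF_t = 32.000000, DF = 0.915142, PV = 29.284533
  t = 2.0000: CF_t = 32.000000, DF = 0.888487, PV = 28.431586
  t = 2.5000: CF_t = 32.000000, DF = 0.862609, PV = 27.603481
  t = 3.0000: CF_t = 1032.000000, DF = 0.837484, PV = 864.283753
Price P = sum_t PV_t = 1010.834383
First compute Macaulay numerator sum_t t * PV_t:
  t * PV_t at t = 0.5000: 15.533981
  t * PV_t at t = 1.0000: 30.163069
  t * PV_t at t = 1.5000: 43.926800
  t * PV_t at t = 2.0000: 56.863171
  t * PV_t at t = 2.5000: 69.008703
  t * PV_t at t = 3.0000: 2592.851259
Macaulay duration D = 2808.346982 / 1010.834383 = 2.778246
Modified duration = D / (1 + y/m) = 2.778246 / (1 + 0.030000) = 2.697327


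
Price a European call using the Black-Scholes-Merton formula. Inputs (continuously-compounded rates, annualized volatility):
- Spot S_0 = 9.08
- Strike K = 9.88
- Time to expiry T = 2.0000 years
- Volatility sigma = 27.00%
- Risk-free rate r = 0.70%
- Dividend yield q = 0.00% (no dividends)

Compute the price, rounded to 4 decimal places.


d1 = (ln(S/K) + (r - q + 0.5*sigma^2) * T) / (sigma * sqrt(T)) = 0.00644693
d2 = d1 - sigma * sqrt(T) = -0.37539073
exp(-rT) = 0.98609754; exp(-qT) = 1.00000000
C = S_0 * exp(-qT) * N(d1) - K * exp(-rT) * N(d2)
N(d1) = 0.50257194; N(d2) = 0.35368495
C = 9.0800 * 1.00000000 * 0.50257194 - 9.8800 * 0.98609754 * 0.35368495 = 1.1175

Answer: Price = 1.1175
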